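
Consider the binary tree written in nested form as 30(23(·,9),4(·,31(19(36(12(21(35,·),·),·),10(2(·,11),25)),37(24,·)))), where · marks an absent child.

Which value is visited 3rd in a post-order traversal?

Post-order visits the left subtree, then the right subtree, then the node.
At 30: go left to 23.
  At 23: no left child.
  At 23: go right to 9.
    9 is a leaf — visit 9.
  Visit 23.
At 30: go right to 4.
  At 4: no left child.
  At 4: go right to 31.
    At 31: go left to 19.
      At 19: go left to 36.
        At 36: go left to 12.
          At 12: go left to 21.
            At 21: go left to 35.
              35 is a leaf — visit 35.
            At 21: no right child.
            Visit 21.
          At 12: no right child.
          Visit 12.
        At 36: no right child.
        Visit 36.
      At 19: go right to 10.
        At 10: go left to 2.
          At 2: no left child.
          At 2: go right to 11.
            11 is a leaf — visit 11.
          Visit 2.
        At 10: go right to 25.
          25 is a leaf — visit 25.
        Visit 10.
      Visit 19.
    At 31: go right to 37.
      At 37: go left to 24.
        24 is a leaf — visit 24.
      At 37: no right child.
      Visit 37.
    Visit 31.
  Visit 4.
Visit 30.
Full post-order sequence: 9, 23, 35, 21, 12, 36, 11, 2, 25, 10, 19, 24, 37, 31, 4, 30.

35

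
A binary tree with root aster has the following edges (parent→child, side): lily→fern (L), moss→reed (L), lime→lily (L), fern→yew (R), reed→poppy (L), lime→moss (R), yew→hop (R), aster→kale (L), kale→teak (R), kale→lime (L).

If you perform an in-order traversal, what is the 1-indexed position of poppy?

In-order visits the left subtree, then the node, then the right subtree.
At aster: go left to kale.
  At kale: go left to lime.
    At lime: go left to lily.
      At lily: go left to fern.
        At fern: no left child.
        Visit fern.
        At fern: go right to yew.
          At yew: no left child.
          Visit yew.
          At yew: go right to hop.
            hop is a leaf — visit hop.
      Visit lily.
      At lily: no right child.
    Visit lime.
    At lime: go right to moss.
      At moss: go left to reed.
        At reed: go left to poppy.
          poppy is a leaf — visit poppy.
        Visit reed.
        At reed: no right child.
      Visit moss.
      At moss: no right child.
  Visit kale.
  At kale: go right to teak.
    teak is a leaf — visit teak.
Visit aster.
At aster: no right child.
Full in-order sequence: fern, yew, hop, lily, lime, poppy, reed, moss, kale, teak, aster.

6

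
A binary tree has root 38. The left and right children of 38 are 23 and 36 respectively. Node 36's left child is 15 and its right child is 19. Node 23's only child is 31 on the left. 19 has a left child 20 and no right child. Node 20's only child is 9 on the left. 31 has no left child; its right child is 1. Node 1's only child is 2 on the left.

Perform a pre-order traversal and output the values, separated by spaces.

38 23 31 1 2 36 15 19 20 9

Pre-order visits the node, then its left subtree, then its right subtree.
Visit 38.
At 38: go left to 23.
  Visit 23.
  At 23: go left to 31.
    Visit 31.
    At 31: no left child.
    At 31: go right to 1.
      Visit 1.
      At 1: go left to 2.
        2 is a leaf — visit 2.
      At 1: no right child.
  At 23: no right child.
At 38: go right to 36.
  Visit 36.
  At 36: go left to 15.
    15 is a leaf — visit 15.
  At 36: go right to 19.
    Visit 19.
    At 19: go left to 20.
      Visit 20.
      At 20: go left to 9.
        9 is a leaf — visit 9.
      At 20: no right child.
    At 19: no right child.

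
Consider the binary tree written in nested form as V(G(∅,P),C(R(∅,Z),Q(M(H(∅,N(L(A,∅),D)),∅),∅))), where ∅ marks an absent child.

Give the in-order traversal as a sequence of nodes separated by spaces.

In-order visits the left subtree, then the node, then the right subtree.
At V: go left to G.
  At G: no left child.
  Visit G.
  At G: go right to P.
    P is a leaf — visit P.
Visit V.
At V: go right to C.
  At C: go left to R.
    At R: no left child.
    Visit R.
    At R: go right to Z.
      Z is a leaf — visit Z.
  Visit C.
  At C: go right to Q.
    At Q: go left to M.
      At M: go left to H.
        At H: no left child.
        Visit H.
        At H: go right to N.
          At N: go left to L.
            At L: go left to A.
              A is a leaf — visit A.
            Visit L.
            At L: no right child.
          Visit N.
          At N: go right to D.
            D is a leaf — visit D.
      Visit M.
      At M: no right child.
    Visit Q.
    At Q: no right child.

G P V R Z C H A L N D M Q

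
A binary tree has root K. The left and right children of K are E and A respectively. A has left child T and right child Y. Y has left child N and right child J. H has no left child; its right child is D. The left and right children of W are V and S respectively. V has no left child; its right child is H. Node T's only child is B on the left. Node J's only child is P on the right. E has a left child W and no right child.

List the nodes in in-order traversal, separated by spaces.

V H D W S E K B T A N Y J P

In-order visits the left subtree, then the node, then the right subtree.
At K: go left to E.
  At E: go left to W.
    At W: go left to V.
      At V: no left child.
      Visit V.
      At V: go right to H.
        At H: no left child.
        Visit H.
        At H: go right to D.
          D is a leaf — visit D.
    Visit W.
    At W: go right to S.
      S is a leaf — visit S.
  Visit E.
  At E: no right child.
Visit K.
At K: go right to A.
  At A: go left to T.
    At T: go left to B.
      B is a leaf — visit B.
    Visit T.
    At T: no right child.
  Visit A.
  At A: go right to Y.
    At Y: go left to N.
      N is a leaf — visit N.
    Visit Y.
    At Y: go right to J.
      At J: no left child.
      Visit J.
      At J: go right to P.
        P is a leaf — visit P.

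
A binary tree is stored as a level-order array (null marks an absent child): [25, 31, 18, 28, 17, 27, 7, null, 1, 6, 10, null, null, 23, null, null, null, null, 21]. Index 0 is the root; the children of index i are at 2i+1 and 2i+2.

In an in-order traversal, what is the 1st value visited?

In-order visits the left subtree, then the node, then the right subtree.
At 25: go left to 31.
  At 31: go left to 28.
    At 28: no left child.
    Visit 28.
    At 28: go right to 1.
      At 1: no left child.
      Visit 1.
      At 1: go right to 21.
        21 is a leaf — visit 21.
  Visit 31.
  At 31: go right to 17.
    At 17: go left to 6.
      6 is a leaf — visit 6.
    Visit 17.
    At 17: go right to 10.
      10 is a leaf — visit 10.
Visit 25.
At 25: go right to 18.
  At 18: go left to 27.
    27 is a leaf — visit 27.
  Visit 18.
  At 18: go right to 7.
    At 7: go left to 23.
      23 is a leaf — visit 23.
    Visit 7.
    At 7: no right child.
Full in-order sequence: 28, 1, 21, 31, 6, 17, 10, 25, 27, 18, 23, 7.

28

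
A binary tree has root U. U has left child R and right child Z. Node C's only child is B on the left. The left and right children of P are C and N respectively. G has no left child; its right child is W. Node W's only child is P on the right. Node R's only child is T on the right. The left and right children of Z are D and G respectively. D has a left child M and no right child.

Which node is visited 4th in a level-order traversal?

Level-order visits nodes level by level from the root, left to right within each level.
Level 0: U
Level 1: R, Z
Level 2: T, D, G
Level 3: M, W
Level 4: P
Level 5: C, N
Level 6: B
Full level-order sequence: U, R, Z, T, D, G, M, W, P, C, N, B.

T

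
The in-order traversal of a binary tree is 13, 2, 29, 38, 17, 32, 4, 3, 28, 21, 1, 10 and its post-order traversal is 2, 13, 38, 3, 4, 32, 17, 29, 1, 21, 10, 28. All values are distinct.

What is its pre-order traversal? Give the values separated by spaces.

The last element of post-order is the root; it splits in-order into left and right subtrees.
Root 28: left subtree has 8 nodes {13, 2, 29, 38, 17, 32, 4, 3}, right has 3 {21, 1, 10}.
  Root 29: left subtree has 2 nodes {13, 2}, right has 5 {38, 17, 32, 4, 3}.
    Root 13: left subtree has 0 nodes { }, right has 1 {2}.
    Root 17: left subtree has 1 node {38}, right has 3 {32, 4, 3}.
      Root 32: left subtree has 0 nodes { }, right has 2 {4, 3}.
        Root 4: left subtree has 0 nodes { }, right has 1 {3}.
  Root 10: left subtree has 2 nodes {21, 1}, right has 0 { }.
    Root 21: left subtree has 0 nodes { }, right has 1 {1}.

28 29 13 2 17 38 32 4 3 10 21 1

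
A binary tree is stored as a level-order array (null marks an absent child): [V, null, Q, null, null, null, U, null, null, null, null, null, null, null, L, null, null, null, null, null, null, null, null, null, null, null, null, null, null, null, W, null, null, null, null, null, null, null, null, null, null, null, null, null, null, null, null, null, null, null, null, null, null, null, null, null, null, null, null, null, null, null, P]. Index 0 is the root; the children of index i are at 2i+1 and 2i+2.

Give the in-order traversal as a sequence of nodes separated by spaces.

In-order visits the left subtree, then the node, then the right subtree.
At V: no left child.
Visit V.
At V: go right to Q.
  At Q: no left child.
  Visit Q.
  At Q: go right to U.
    At U: no left child.
    Visit U.
    At U: go right to L.
      At L: no left child.
      Visit L.
      At L: go right to W.
        At W: no left child.
        Visit W.
        At W: go right to P.
          P is a leaf — visit P.

V Q U L W P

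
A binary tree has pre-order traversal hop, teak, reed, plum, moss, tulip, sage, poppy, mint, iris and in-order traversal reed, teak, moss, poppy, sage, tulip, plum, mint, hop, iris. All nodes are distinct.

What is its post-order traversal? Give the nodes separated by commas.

reed, poppy, sage, tulip, moss, mint, plum, teak, iris, hop

The first element of pre-order is the root; it splits in-order into left and right subtrees.
Root hop: left subtree has 8 nodes {reed, teak, moss, poppy, sage, tulip, plum, mint}, right has 1 {iris}.
  Root teak: left subtree has 1 node {reed}, right has 6 {moss, poppy, sage, tulip, plum, mint}.
    Root plum: left subtree has 4 nodes {moss, poppy, sage, tulip}, right has 1 {mint}.
      Root moss: left subtree has 0 nodes { }, right has 3 {poppy, sage, tulip}.
        Root tulip: left subtree has 2 nodes {poppy, sage}, right has 0 { }.
          Root sage: left subtree has 1 node {poppy}, right has 0 { }.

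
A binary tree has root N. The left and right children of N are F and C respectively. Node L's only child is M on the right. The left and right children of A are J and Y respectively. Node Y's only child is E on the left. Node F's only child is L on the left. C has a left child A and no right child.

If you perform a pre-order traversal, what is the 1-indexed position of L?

3

Pre-order visits the node, then its left subtree, then its right subtree.
Visit N.
At N: go left to F.
  Visit F.
  At F: go left to L.
    Visit L.
    At L: no left child.
    At L: go right to M.
      M is a leaf — visit M.
  At F: no right child.
At N: go right to C.
  Visit C.
  At C: go left to A.
    Visit A.
    At A: go left to J.
      J is a leaf — visit J.
    At A: go right to Y.
      Visit Y.
      At Y: go left to E.
        E is a leaf — visit E.
      At Y: no right child.
  At C: no right child.
Full pre-order sequence: N, F, L, M, C, A, J, Y, E.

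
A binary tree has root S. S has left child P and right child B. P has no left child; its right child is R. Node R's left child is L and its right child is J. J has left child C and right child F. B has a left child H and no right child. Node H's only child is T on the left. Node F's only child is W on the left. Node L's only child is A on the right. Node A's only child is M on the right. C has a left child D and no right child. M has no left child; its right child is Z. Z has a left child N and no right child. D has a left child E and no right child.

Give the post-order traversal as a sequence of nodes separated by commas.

N, Z, M, A, L, E, D, C, W, F, J, R, P, T, H, B, S

Post-order visits the left subtree, then the right subtree, then the node.
At S: go left to P.
  At P: no left child.
  At P: go right to R.
    At R: go left to L.
      At L: no left child.
      At L: go right to A.
        At A: no left child.
        At A: go right to M.
          At M: no left child.
          At M: go right to Z.
            At Z: go left to N.
              N is a leaf — visit N.
            At Z: no right child.
            Visit Z.
          Visit M.
        Visit A.
      Visit L.
    At R: go right to J.
      At J: go left to C.
        At C: go left to D.
          At D: go left to E.
            E is a leaf — visit E.
          At D: no right child.
          Visit D.
        At C: no right child.
        Visit C.
      At J: go right to F.
        At F: go left to W.
          W is a leaf — visit W.
        At F: no right child.
        Visit F.
      Visit J.
    Visit R.
  Visit P.
At S: go right to B.
  At B: go left to H.
    At H: go left to T.
      T is a leaf — visit T.
    At H: no right child.
    Visit H.
  At B: no right child.
  Visit B.
Visit S.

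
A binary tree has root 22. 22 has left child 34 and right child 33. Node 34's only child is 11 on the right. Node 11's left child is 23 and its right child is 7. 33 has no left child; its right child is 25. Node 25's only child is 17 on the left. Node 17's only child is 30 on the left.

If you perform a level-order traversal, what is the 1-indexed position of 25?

5

Level-order visits nodes level by level from the root, left to right within each level.
Level 0: 22
Level 1: 34, 33
Level 2: 11, 25
Level 3: 23, 7, 17
Level 4: 30
Full level-order sequence: 22, 34, 33, 11, 25, 23, 7, 17, 30.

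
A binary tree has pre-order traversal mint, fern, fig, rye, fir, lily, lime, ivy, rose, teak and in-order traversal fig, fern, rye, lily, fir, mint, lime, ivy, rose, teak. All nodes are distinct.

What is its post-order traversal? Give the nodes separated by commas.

The first element of pre-order is the root; it splits in-order into left and right subtrees.
Root mint: left subtree has 5 nodes {fig, fern, rye, lily, fir}, right has 4 {lime, ivy, rose, teak}.
  Root fern: left subtree has 1 node {fig}, right has 3 {rye, lily, fir}.
    Root rye: left subtree has 0 nodes { }, right has 2 {lily, fir}.
      Root fir: left subtree has 1 node {lily}, right has 0 { }.
  Root lime: left subtree has 0 nodes { }, right has 3 {ivy, rose, teak}.
    Root ivy: left subtree has 0 nodes { }, right has 2 {rose, teak}.
      Root rose: left subtree has 0 nodes { }, right has 1 {teak}.

fig, lily, fir, rye, fern, teak, rose, ivy, lime, mint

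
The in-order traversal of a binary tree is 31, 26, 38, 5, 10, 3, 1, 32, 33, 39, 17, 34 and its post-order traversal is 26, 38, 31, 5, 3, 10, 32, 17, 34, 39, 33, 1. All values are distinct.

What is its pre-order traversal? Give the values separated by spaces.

1 10 5 31 38 26 3 33 32 39 34 17

The last element of post-order is the root; it splits in-order into left and right subtrees.
Root 1: left subtree has 6 nodes {31, 26, 38, 5, 10, 3}, right has 5 {32, 33, 39, 17, 34}.
  Root 10: left subtree has 4 nodes {31, 26, 38, 5}, right has 1 {3}.
    Root 5: left subtree has 3 nodes {31, 26, 38}, right has 0 { }.
      Root 31: left subtree has 0 nodes { }, right has 2 {26, 38}.
        Root 38: left subtree has 1 node {26}, right has 0 { }.
  Root 33: left subtree has 1 node {32}, right has 3 {39, 17, 34}.
    Root 39: left subtree has 0 nodes { }, right has 2 {17, 34}.
      Root 34: left subtree has 1 node {17}, right has 0 { }.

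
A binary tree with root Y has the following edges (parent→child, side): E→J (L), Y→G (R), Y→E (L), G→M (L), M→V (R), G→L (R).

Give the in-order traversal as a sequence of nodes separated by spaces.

In-order visits the left subtree, then the node, then the right subtree.
At Y: go left to E.
  At E: go left to J.
    J is a leaf — visit J.
  Visit E.
  At E: no right child.
Visit Y.
At Y: go right to G.
  At G: go left to M.
    At M: no left child.
    Visit M.
    At M: go right to V.
      V is a leaf — visit V.
  Visit G.
  At G: go right to L.
    L is a leaf — visit L.

J E Y M V G L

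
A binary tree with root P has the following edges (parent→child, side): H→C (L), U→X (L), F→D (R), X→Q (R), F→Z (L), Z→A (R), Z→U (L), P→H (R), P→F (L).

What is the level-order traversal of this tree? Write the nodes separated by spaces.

P F H Z D C U A X Q

Level-order visits nodes level by level from the root, left to right within each level.
Level 0: P
Level 1: F, H
Level 2: Z, D, C
Level 3: U, A
Level 4: X
Level 5: Q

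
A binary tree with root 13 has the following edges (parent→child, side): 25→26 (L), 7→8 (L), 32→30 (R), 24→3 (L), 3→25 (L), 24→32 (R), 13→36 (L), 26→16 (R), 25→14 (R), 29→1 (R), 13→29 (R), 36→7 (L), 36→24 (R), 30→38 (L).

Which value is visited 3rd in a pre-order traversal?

Pre-order visits the node, then its left subtree, then its right subtree.
Visit 13.
At 13: go left to 36.
  Visit 36.
  At 36: go left to 7.
    Visit 7.
    At 7: go left to 8.
      8 is a leaf — visit 8.
    At 7: no right child.
  At 36: go right to 24.
    Visit 24.
    At 24: go left to 3.
      Visit 3.
      At 3: go left to 25.
        Visit 25.
        At 25: go left to 26.
          Visit 26.
          At 26: no left child.
          At 26: go right to 16.
            16 is a leaf — visit 16.
        At 25: go right to 14.
          14 is a leaf — visit 14.
      At 3: no right child.
    At 24: go right to 32.
      Visit 32.
      At 32: no left child.
      At 32: go right to 30.
        Visit 30.
        At 30: go left to 38.
          38 is a leaf — visit 38.
        At 30: no right child.
At 13: go right to 29.
  Visit 29.
  At 29: no left child.
  At 29: go right to 1.
    1 is a leaf — visit 1.
Full pre-order sequence: 13, 36, 7, 8, 24, 3, 25, 26, 16, 14, 32, 30, 38, 29, 1.

7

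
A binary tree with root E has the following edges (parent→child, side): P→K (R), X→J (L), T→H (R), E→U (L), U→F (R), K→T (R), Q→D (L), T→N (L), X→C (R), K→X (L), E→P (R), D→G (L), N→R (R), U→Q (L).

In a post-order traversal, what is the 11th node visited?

H

Post-order visits the left subtree, then the right subtree, then the node.
At E: go left to U.
  At U: go left to Q.
    At Q: go left to D.
      At D: go left to G.
        G is a leaf — visit G.
      At D: no right child.
      Visit D.
    At Q: no right child.
    Visit Q.
  At U: go right to F.
    F is a leaf — visit F.
  Visit U.
At E: go right to P.
  At P: no left child.
  At P: go right to K.
    At K: go left to X.
      At X: go left to J.
        J is a leaf — visit J.
      At X: go right to C.
        C is a leaf — visit C.
      Visit X.
    At K: go right to T.
      At T: go left to N.
        At N: no left child.
        At N: go right to R.
          R is a leaf — visit R.
        Visit N.
      At T: go right to H.
        H is a leaf — visit H.
      Visit T.
    Visit K.
  Visit P.
Visit E.
Full post-order sequence: G, D, Q, F, U, J, C, X, R, N, H, T, K, P, E.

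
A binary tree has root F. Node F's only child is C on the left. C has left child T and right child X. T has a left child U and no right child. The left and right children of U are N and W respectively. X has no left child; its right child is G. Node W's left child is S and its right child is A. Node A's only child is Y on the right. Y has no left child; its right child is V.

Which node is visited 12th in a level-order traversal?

V

Level-order visits nodes level by level from the root, left to right within each level.
Level 0: F
Level 1: C
Level 2: T, X
Level 3: U, G
Level 4: N, W
Level 5: S, A
Level 6: Y
Level 7: V
Full level-order sequence: F, C, T, X, U, G, N, W, S, A, Y, V.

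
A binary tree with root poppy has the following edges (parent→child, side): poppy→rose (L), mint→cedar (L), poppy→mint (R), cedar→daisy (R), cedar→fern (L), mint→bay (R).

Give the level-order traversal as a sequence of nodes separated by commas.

poppy, rose, mint, cedar, bay, fern, daisy

Level-order visits nodes level by level from the root, left to right within each level.
Level 0: poppy
Level 1: rose, mint
Level 2: cedar, bay
Level 3: fern, daisy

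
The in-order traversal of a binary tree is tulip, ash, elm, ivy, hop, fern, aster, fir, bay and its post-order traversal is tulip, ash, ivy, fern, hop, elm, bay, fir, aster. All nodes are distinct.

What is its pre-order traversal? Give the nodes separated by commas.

aster, elm, ash, tulip, hop, ivy, fern, fir, bay

The last element of post-order is the root; it splits in-order into left and right subtrees.
Root aster: left subtree has 6 nodes {tulip, ash, elm, ivy, hop, fern}, right has 2 {fir, bay}.
  Root elm: left subtree has 2 nodes {tulip, ash}, right has 3 {ivy, hop, fern}.
    Root ash: left subtree has 1 node {tulip}, right has 0 { }.
    Root hop: left subtree has 1 node {ivy}, right has 1 {fern}.
  Root fir: left subtree has 0 nodes { }, right has 1 {bay}.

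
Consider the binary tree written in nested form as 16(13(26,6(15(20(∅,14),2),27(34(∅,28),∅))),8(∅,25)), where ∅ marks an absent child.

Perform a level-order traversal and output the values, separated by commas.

Level-order visits nodes level by level from the root, left to right within each level.
Level 0: 16
Level 1: 13, 8
Level 2: 26, 6, 25
Level 3: 15, 27
Level 4: 20, 2, 34
Level 5: 14, 28

16, 13, 8, 26, 6, 25, 15, 27, 20, 2, 34, 14, 28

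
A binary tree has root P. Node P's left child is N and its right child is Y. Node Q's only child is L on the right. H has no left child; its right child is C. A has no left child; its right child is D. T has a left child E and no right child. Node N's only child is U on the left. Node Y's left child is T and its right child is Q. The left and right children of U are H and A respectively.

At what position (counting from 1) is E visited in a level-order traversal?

Level-order visits nodes level by level from the root, left to right within each level.
Level 0: P
Level 1: N, Y
Level 2: U, T, Q
Level 3: H, A, E, L
Level 4: C, D
Full level-order sequence: P, N, Y, U, T, Q, H, A, E, L, C, D.

9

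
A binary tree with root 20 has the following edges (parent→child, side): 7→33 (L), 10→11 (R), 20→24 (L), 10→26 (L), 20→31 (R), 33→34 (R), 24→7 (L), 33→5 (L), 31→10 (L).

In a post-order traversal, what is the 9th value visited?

Post-order visits the left subtree, then the right subtree, then the node.
At 20: go left to 24.
  At 24: go left to 7.
    At 7: go left to 33.
      At 33: go left to 5.
        5 is a leaf — visit 5.
      At 33: go right to 34.
        34 is a leaf — visit 34.
      Visit 33.
    At 7: no right child.
    Visit 7.
  At 24: no right child.
  Visit 24.
At 20: go right to 31.
  At 31: go left to 10.
    At 10: go left to 26.
      26 is a leaf — visit 26.
    At 10: go right to 11.
      11 is a leaf — visit 11.
    Visit 10.
  At 31: no right child.
  Visit 31.
Visit 20.
Full post-order sequence: 5, 34, 33, 7, 24, 26, 11, 10, 31, 20.

31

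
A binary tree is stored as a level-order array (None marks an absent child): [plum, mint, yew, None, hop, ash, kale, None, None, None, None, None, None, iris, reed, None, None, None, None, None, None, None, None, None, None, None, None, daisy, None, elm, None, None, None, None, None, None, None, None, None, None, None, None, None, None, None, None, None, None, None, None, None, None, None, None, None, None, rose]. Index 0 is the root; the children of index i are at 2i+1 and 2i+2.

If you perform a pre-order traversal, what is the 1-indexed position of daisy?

8

Pre-order visits the node, then its left subtree, then its right subtree.
Visit plum.
At plum: go left to mint.
  Visit mint.
  At mint: no left child.
  At mint: go right to hop.
    hop is a leaf — visit hop.
At plum: go right to yew.
  Visit yew.
  At yew: go left to ash.
    ash is a leaf — visit ash.
  At yew: go right to kale.
    Visit kale.
    At kale: go left to iris.
      Visit iris.
      At iris: go left to daisy.
        Visit daisy.
        At daisy: no left child.
        At daisy: go right to rose.
          rose is a leaf — visit rose.
      At iris: no right child.
    At kale: go right to reed.
      Visit reed.
      At reed: go left to elm.
        elm is a leaf — visit elm.
      At reed: no right child.
Full pre-order sequence: plum, mint, hop, yew, ash, kale, iris, daisy, rose, reed, elm.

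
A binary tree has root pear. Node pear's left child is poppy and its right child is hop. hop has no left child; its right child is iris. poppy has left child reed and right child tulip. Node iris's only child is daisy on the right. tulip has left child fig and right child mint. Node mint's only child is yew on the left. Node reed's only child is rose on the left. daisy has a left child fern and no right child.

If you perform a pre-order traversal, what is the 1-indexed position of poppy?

Pre-order visits the node, then its left subtree, then its right subtree.
Visit pear.
At pear: go left to poppy.
  Visit poppy.
  At poppy: go left to reed.
    Visit reed.
    At reed: go left to rose.
      rose is a leaf — visit rose.
    At reed: no right child.
  At poppy: go right to tulip.
    Visit tulip.
    At tulip: go left to fig.
      fig is a leaf — visit fig.
    At tulip: go right to mint.
      Visit mint.
      At mint: go left to yew.
        yew is a leaf — visit yew.
      At mint: no right child.
At pear: go right to hop.
  Visit hop.
  At hop: no left child.
  At hop: go right to iris.
    Visit iris.
    At iris: no left child.
    At iris: go right to daisy.
      Visit daisy.
      At daisy: go left to fern.
        fern is a leaf — visit fern.
      At daisy: no right child.
Full pre-order sequence: pear, poppy, reed, rose, tulip, fig, mint, yew, hop, iris, daisy, fern.

2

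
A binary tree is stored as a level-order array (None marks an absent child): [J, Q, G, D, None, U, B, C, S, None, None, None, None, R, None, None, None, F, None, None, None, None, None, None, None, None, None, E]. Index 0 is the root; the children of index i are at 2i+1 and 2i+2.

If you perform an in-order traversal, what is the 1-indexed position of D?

2

In-order visits the left subtree, then the node, then the right subtree.
At J: go left to Q.
  At Q: go left to D.
    At D: go left to C.
      C is a leaf — visit C.
    Visit D.
    At D: go right to S.
      At S: go left to F.
        F is a leaf — visit F.
      Visit S.
      At S: no right child.
  Visit Q.
  At Q: no right child.
Visit J.
At J: go right to G.
  At G: go left to U.
    U is a leaf — visit U.
  Visit G.
  At G: go right to B.
    At B: go left to R.
      At R: go left to E.
        E is a leaf — visit E.
      Visit R.
      At R: no right child.
    Visit B.
    At B: no right child.
Full in-order sequence: C, D, F, S, Q, J, U, G, E, R, B.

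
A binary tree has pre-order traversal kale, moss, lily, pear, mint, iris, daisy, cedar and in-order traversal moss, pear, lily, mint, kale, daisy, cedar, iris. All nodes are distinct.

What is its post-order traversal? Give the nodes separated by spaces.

The first element of pre-order is the root; it splits in-order into left and right subtrees.
Root kale: left subtree has 4 nodes {moss, pear, lily, mint}, right has 3 {daisy, cedar, iris}.
  Root moss: left subtree has 0 nodes { }, right has 3 {pear, lily, mint}.
    Root lily: left subtree has 1 node {pear}, right has 1 {mint}.
  Root iris: left subtree has 2 nodes {daisy, cedar}, right has 0 { }.
    Root daisy: left subtree has 0 nodes { }, right has 1 {cedar}.

pear mint lily moss cedar daisy iris kale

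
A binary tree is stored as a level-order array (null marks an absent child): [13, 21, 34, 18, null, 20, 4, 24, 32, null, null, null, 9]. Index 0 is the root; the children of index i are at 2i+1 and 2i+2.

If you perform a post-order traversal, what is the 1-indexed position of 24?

1

Post-order visits the left subtree, then the right subtree, then the node.
At 13: go left to 21.
  At 21: go left to 18.
    At 18: go left to 24.
      24 is a leaf — visit 24.
    At 18: go right to 32.
      32 is a leaf — visit 32.
    Visit 18.
  At 21: no right child.
  Visit 21.
At 13: go right to 34.
  At 34: go left to 20.
    At 20: no left child.
    At 20: go right to 9.
      9 is a leaf — visit 9.
    Visit 20.
  At 34: go right to 4.
    4 is a leaf — visit 4.
  Visit 34.
Visit 13.
Full post-order sequence: 24, 32, 18, 21, 9, 20, 4, 34, 13.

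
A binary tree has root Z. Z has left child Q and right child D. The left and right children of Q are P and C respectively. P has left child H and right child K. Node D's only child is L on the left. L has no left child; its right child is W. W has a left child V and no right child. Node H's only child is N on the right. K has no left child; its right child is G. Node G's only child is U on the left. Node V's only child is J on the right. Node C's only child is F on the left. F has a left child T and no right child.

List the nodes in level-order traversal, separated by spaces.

Level-order visits nodes level by level from the root, left to right within each level.
Level 0: Z
Level 1: Q, D
Level 2: P, C, L
Level 3: H, K, F, W
Level 4: N, G, T, V
Level 5: U, J

Z Q D P C L H K F W N G T V U J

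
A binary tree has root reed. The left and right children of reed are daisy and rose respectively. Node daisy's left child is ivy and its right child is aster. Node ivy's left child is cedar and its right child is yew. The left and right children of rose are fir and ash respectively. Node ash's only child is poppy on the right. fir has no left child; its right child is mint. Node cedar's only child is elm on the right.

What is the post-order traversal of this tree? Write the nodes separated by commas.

elm, cedar, yew, ivy, aster, daisy, mint, fir, poppy, ash, rose, reed

Post-order visits the left subtree, then the right subtree, then the node.
At reed: go left to daisy.
  At daisy: go left to ivy.
    At ivy: go left to cedar.
      At cedar: no left child.
      At cedar: go right to elm.
        elm is a leaf — visit elm.
      Visit cedar.
    At ivy: go right to yew.
      yew is a leaf — visit yew.
    Visit ivy.
  At daisy: go right to aster.
    aster is a leaf — visit aster.
  Visit daisy.
At reed: go right to rose.
  At rose: go left to fir.
    At fir: no left child.
    At fir: go right to mint.
      mint is a leaf — visit mint.
    Visit fir.
  At rose: go right to ash.
    At ash: no left child.
    At ash: go right to poppy.
      poppy is a leaf — visit poppy.
    Visit ash.
  Visit rose.
Visit reed.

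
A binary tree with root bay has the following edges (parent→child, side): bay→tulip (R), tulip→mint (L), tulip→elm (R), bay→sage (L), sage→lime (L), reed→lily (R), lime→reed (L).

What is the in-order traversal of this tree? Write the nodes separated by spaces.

reed lily lime sage bay mint tulip elm

In-order visits the left subtree, then the node, then the right subtree.
At bay: go left to sage.
  At sage: go left to lime.
    At lime: go left to reed.
      At reed: no left child.
      Visit reed.
      At reed: go right to lily.
        lily is a leaf — visit lily.
    Visit lime.
    At lime: no right child.
  Visit sage.
  At sage: no right child.
Visit bay.
At bay: go right to tulip.
  At tulip: go left to mint.
    mint is a leaf — visit mint.
  Visit tulip.
  At tulip: go right to elm.
    elm is a leaf — visit elm.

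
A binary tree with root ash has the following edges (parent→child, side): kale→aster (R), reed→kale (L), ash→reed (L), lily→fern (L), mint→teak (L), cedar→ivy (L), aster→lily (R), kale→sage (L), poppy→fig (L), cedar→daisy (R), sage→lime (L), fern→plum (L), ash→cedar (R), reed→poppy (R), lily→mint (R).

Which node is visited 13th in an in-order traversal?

ash

In-order visits the left subtree, then the node, then the right subtree.
At ash: go left to reed.
  At reed: go left to kale.
    At kale: go left to sage.
      At sage: go left to lime.
        lime is a leaf — visit lime.
      Visit sage.
      At sage: no right child.
    Visit kale.
    At kale: go right to aster.
      At aster: no left child.
      Visit aster.
      At aster: go right to lily.
        At lily: go left to fern.
          At fern: go left to plum.
            plum is a leaf — visit plum.
          Visit fern.
          At fern: no right child.
        Visit lily.
        At lily: go right to mint.
          At mint: go left to teak.
            teak is a leaf — visit teak.
          Visit mint.
          At mint: no right child.
  Visit reed.
  At reed: go right to poppy.
    At poppy: go left to fig.
      fig is a leaf — visit fig.
    Visit poppy.
    At poppy: no right child.
Visit ash.
At ash: go right to cedar.
  At cedar: go left to ivy.
    ivy is a leaf — visit ivy.
  Visit cedar.
  At cedar: go right to daisy.
    daisy is a leaf — visit daisy.
Full in-order sequence: lime, sage, kale, aster, plum, fern, lily, teak, mint, reed, fig, poppy, ash, ivy, cedar, daisy.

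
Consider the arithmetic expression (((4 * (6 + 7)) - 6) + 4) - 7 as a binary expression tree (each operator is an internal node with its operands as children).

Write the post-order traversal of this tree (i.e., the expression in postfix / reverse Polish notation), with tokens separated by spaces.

4 6 7 + * 6 - 4 + 7 -

Post-order on an expression tree gives postfix notation: for each operator, emit left operand, right operand, then the operator.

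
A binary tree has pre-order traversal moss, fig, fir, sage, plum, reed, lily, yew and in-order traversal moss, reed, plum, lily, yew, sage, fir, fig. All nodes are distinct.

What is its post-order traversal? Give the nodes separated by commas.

The first element of pre-order is the root; it splits in-order into left and right subtrees.
Root moss: left subtree has 0 nodes { }, right has 7 {reed, plum, lily, yew, sage, fir, fig}.
  Root fig: left subtree has 6 nodes {reed, plum, lily, yew, sage, fir}, right has 0 { }.
    Root fir: left subtree has 5 nodes {reed, plum, lily, yew, sage}, right has 0 { }.
      Root sage: left subtree has 4 nodes {reed, plum, lily, yew}, right has 0 { }.
        Root plum: left subtree has 1 node {reed}, right has 2 {lily, yew}.
          Root lily: left subtree has 0 nodes { }, right has 1 {yew}.

reed, yew, lily, plum, sage, fir, fig, moss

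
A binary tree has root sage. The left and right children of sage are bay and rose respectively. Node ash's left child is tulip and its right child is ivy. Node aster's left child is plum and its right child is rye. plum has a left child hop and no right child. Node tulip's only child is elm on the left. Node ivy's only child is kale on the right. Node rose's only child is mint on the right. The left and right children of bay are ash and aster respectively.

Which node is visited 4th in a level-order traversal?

ash

Level-order visits nodes level by level from the root, left to right within each level.
Level 0: sage
Level 1: bay, rose
Level 2: ash, aster, mint
Level 3: tulip, ivy, plum, rye
Level 4: elm, kale, hop
Full level-order sequence: sage, bay, rose, ash, aster, mint, tulip, ivy, plum, rye, elm, kale, hop.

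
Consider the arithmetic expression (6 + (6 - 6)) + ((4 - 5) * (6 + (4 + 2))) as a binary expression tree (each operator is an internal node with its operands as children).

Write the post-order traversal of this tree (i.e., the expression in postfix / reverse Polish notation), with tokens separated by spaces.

6 6 6 - + 4 5 - 6 4 2 + + * +

Post-order on an expression tree gives postfix notation: for each operator, emit left operand, right operand, then the operator.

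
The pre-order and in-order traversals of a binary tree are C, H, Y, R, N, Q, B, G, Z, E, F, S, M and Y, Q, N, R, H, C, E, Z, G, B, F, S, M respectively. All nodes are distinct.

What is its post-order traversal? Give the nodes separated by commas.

The first element of pre-order is the root; it splits in-order into left and right subtrees.
Root C: left subtree has 5 nodes {Y, Q, N, R, H}, right has 7 {E, Z, G, B, F, S, M}.
  Root H: left subtree has 4 nodes {Y, Q, N, R}, right has 0 { }.
    Root Y: left subtree has 0 nodes { }, right has 3 {Q, N, R}.
      Root R: left subtree has 2 nodes {Q, N}, right has 0 { }.
        Root N: left subtree has 1 node {Q}, right has 0 { }.
  Root B: left subtree has 3 nodes {E, Z, G}, right has 3 {F, S, M}.
    Root G: left subtree has 2 nodes {E, Z}, right has 0 { }.
      Root Z: left subtree has 1 node {E}, right has 0 { }.
    Root F: left subtree has 0 nodes { }, right has 2 {S, M}.
      Root S: left subtree has 0 nodes { }, right has 1 {M}.

Q, N, R, Y, H, E, Z, G, M, S, F, B, C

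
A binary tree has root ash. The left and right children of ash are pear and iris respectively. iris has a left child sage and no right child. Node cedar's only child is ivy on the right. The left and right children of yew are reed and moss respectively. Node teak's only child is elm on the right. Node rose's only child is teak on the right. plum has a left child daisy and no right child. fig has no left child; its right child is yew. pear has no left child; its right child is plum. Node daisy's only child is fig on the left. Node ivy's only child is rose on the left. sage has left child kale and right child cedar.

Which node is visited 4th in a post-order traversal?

Post-order visits the left subtree, then the right subtree, then the node.
At ash: go left to pear.
  At pear: no left child.
  At pear: go right to plum.
    At plum: go left to daisy.
      At daisy: go left to fig.
        At fig: no left child.
        At fig: go right to yew.
          At yew: go left to reed.
            reed is a leaf — visit reed.
          At yew: go right to moss.
            moss is a leaf — visit moss.
          Visit yew.
        Visit fig.
      At daisy: no right child.
      Visit daisy.
    At plum: no right child.
    Visit plum.
  Visit pear.
At ash: go right to iris.
  At iris: go left to sage.
    At sage: go left to kale.
      kale is a leaf — visit kale.
    At sage: go right to cedar.
      At cedar: no left child.
      At cedar: go right to ivy.
        At ivy: go left to rose.
          At rose: no left child.
          At rose: go right to teak.
            At teak: no left child.
            At teak: go right to elm.
              elm is a leaf — visit elm.
            Visit teak.
          Visit rose.
        At ivy: no right child.
        Visit ivy.
      Visit cedar.
    Visit sage.
  At iris: no right child.
  Visit iris.
Visit ash.
Full post-order sequence: reed, moss, yew, fig, daisy, plum, pear, kale, elm, teak, rose, ivy, cedar, sage, iris, ash.

fig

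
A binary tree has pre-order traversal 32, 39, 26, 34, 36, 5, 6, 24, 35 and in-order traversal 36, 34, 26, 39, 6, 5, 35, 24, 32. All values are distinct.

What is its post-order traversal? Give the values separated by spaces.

36 34 26 6 35 24 5 39 32

The first element of pre-order is the root; it splits in-order into left and right subtrees.
Root 32: left subtree has 8 nodes {36, 34, 26, 39, 6, 5, 35, 24}, right has 0 { }.
  Root 39: left subtree has 3 nodes {36, 34, 26}, right has 4 {6, 5, 35, 24}.
    Root 26: left subtree has 2 nodes {36, 34}, right has 0 { }.
      Root 34: left subtree has 1 node {36}, right has 0 { }.
    Root 5: left subtree has 1 node {6}, right has 2 {35, 24}.
      Root 24: left subtree has 1 node {35}, right has 0 { }.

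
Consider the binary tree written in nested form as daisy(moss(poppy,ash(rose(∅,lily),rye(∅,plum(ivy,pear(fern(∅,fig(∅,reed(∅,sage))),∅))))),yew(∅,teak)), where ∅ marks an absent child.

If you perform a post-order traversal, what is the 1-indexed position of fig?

7

Post-order visits the left subtree, then the right subtree, then the node.
At daisy: go left to moss.
  At moss: go left to poppy.
    poppy is a leaf — visit poppy.
  At moss: go right to ash.
    At ash: go left to rose.
      At rose: no left child.
      At rose: go right to lily.
        lily is a leaf — visit lily.
      Visit rose.
    At ash: go right to rye.
      At rye: no left child.
      At rye: go right to plum.
        At plum: go left to ivy.
          ivy is a leaf — visit ivy.
        At plum: go right to pear.
          At pear: go left to fern.
            At fern: no left child.
            At fern: go right to fig.
              At fig: no left child.
              At fig: go right to reed.
                At reed: no left child.
                At reed: go right to sage.
                  sage is a leaf — visit sage.
                Visit reed.
              Visit fig.
            Visit fern.
          At pear: no right child.
          Visit pear.
        Visit plum.
      Visit rye.
    Visit ash.
  Visit moss.
At daisy: go right to yew.
  At yew: no left child.
  At yew: go right to teak.
    teak is a leaf — visit teak.
  Visit yew.
Visit daisy.
Full post-order sequence: poppy, lily, rose, ivy, sage, reed, fig, fern, pear, plum, rye, ash, moss, teak, yew, daisy.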